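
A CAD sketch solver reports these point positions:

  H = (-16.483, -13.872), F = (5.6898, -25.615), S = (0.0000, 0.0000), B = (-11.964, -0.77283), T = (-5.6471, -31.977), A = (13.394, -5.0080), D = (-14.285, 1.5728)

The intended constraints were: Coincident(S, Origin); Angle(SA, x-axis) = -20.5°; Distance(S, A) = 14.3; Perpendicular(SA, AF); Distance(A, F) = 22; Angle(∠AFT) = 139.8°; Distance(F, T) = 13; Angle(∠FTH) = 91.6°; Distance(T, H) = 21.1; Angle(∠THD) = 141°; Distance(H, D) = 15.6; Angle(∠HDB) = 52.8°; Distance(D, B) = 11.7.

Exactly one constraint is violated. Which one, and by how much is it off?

Distance(D, B) = 11.7 — off by 8.40.

S = (0.00, 0.00) ✓; SA at -20.50° ✓; |SA| = 14.30 ✓; ∠(SA, AF) = 90.00° ✓; |AF| = 22.00 ✓; ∠AFT = 139.8° ✓; |FT| = 13.00 ✓; ∠FTH = 91.60° ✓; |TH| = 21.10 ✓; ∠THD = 141.0° ✓; |HD| = 15.60 ✓; ∠HDB = 52.80° ✓; |DB| = 3.300 ✗.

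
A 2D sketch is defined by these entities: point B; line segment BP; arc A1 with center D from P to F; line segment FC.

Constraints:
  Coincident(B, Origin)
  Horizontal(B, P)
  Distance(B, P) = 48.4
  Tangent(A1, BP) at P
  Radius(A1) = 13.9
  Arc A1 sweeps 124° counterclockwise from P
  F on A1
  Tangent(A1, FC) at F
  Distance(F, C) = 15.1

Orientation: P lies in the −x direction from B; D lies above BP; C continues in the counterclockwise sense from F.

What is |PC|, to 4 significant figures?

34.33

On A1, P sits at bearing -90° from D; a 124° counterclockwise sweep puts F at bearing 34°, so F = D + 13.9·(cos 34°, sin 34°) = (-36.88, 21.67). The tangent condition forces DF to be normal to FC, so FC runs along (−sin 34°, cos 34°); with |FC| = 15.1, C = (-45.32, 34.19). Then |PC| = |C − P| = 34.33.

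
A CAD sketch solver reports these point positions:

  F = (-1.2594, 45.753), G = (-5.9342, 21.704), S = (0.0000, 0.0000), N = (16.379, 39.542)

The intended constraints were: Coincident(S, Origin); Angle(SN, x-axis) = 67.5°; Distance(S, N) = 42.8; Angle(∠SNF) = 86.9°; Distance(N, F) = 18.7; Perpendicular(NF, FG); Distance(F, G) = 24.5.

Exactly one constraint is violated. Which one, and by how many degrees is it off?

Perpendicular(NF, FG) — off by 8.40°.

S = (0.00, 0.00) ✓; SN at 67.50° ✓; |SN| = 42.80 ✓; ∠SNF = 86.90° ✓; |NF| = 18.70 ✓; ∠(NF, FG) = 98.40° ✗; |FG| = 24.50 ✓.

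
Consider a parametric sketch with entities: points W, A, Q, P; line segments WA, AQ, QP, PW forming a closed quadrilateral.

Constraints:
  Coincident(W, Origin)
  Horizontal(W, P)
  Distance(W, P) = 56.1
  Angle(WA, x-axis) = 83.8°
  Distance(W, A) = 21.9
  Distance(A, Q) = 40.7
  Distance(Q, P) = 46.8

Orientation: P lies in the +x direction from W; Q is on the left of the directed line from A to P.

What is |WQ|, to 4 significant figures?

56.72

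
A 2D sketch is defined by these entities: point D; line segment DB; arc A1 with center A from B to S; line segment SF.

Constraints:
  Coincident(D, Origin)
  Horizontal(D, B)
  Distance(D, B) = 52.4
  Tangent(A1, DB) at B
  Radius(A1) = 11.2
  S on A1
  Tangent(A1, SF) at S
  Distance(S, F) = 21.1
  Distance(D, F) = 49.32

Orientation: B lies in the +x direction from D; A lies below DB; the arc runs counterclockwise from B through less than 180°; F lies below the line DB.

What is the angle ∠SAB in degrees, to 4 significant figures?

82.67°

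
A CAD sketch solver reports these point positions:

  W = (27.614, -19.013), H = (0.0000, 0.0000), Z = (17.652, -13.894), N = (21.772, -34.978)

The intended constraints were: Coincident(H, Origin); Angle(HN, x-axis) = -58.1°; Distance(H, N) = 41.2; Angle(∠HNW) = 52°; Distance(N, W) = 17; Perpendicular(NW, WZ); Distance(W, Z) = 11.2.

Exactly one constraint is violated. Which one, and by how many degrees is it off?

Perpendicular(NW, WZ) — off by 7.10°.

H = (0.00, 0.00) ✓; HN at -58.10° ✓; |HN| = 41.20 ✓; ∠HNW = 52.00° ✓; |NW| = 17.00 ✓; ∠(NW, WZ) = 82.90° ✗; |WZ| = 11.20 ✓.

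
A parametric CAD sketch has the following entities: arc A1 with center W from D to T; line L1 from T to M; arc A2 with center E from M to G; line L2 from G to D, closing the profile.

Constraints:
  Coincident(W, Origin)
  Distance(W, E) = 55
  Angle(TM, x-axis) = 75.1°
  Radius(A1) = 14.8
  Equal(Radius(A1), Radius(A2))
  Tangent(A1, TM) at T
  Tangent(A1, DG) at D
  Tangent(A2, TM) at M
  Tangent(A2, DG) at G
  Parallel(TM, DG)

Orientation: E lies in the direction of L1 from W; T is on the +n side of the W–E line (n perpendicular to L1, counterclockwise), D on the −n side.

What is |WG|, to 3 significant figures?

57.0

The slot axis is L1's direction at 75.1°, so u = (cos 75.1°, sin 75.1°) = (0.257, 0.966) and n = (−sin 75.1°, cos 75.1°) = (-0.966, 0.257). W is at the origin and E lies 55.0 along u from W, so E = 55.0·u = (14.1, 53.2). Tangency of A1 to both parallel lines with radius 14.8 puts T and D at W ± 14.8·n: T = (-14.3, 3.81), D = (14.3, -3.81). Equal radii place M and G the same way about E: M = E + 14.8·n = (-0.160, 57.0), G = E − 14.8·n = (28.4, 49.3). Then |WG| = |G − W| = 57.0.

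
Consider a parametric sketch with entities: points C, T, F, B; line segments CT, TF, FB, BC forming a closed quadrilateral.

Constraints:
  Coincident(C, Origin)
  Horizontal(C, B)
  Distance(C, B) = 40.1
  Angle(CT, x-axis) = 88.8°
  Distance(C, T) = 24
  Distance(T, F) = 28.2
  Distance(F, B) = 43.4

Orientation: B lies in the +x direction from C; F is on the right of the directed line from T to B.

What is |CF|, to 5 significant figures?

5.0495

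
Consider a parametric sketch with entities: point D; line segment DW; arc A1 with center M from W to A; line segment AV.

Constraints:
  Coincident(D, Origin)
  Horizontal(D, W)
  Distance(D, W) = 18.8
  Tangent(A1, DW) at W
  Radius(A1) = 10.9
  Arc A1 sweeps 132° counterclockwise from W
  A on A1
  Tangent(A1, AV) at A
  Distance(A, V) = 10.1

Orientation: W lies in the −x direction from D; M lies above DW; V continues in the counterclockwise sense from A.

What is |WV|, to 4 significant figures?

25.73

D is at the origin; DW is horizontal with |DW| = 18.8 and W on the −x side, so W = (-18.80, 0.000). Tangency of A1 to DW means the radius MW is perpendicular to DW, so M = W + (0, 10.9) = (-18.80, 10.90). On A1, W sits at bearing -90° from M; a 132° counterclockwise sweep puts A at bearing 42°, so A = M + 10.9·(cos 42°, sin 42°) = (-10.70, 18.19). Tangency of A1 to AV means the radius MA is perpendicular to AV, so AV runs along (−sin 42°, cos 42°); with |AV| = 10.1, V = (-17.46, 25.70). Then |WV| = |V − W| = 25.73.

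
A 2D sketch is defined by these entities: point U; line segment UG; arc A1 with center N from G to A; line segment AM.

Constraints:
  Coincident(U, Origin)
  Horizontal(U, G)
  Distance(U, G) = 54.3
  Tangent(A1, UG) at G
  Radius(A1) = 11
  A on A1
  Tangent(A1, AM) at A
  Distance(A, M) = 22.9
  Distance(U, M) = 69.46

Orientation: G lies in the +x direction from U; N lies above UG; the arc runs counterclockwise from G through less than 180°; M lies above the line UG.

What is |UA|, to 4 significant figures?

66.39

Checks: ∠(NG, GU) = 90.00° ✓; |NG| = 11.00 ✓; |NA| = 11.00 ✓; ∠(NA, AM) = 90.00° ✓; |AM| = 22.90 ✓; |UM| = 69.46 ✓.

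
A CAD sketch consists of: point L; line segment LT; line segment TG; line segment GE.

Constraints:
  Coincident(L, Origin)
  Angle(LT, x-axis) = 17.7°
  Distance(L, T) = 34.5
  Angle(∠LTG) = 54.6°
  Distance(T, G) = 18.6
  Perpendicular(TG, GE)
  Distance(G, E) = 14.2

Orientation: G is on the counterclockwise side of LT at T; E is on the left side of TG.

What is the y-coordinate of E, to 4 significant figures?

10.30

L is at the origin; LT runs at 17.7° with length 34.5, so T = 34.5·(cos 17.7°, sin 17.7°) = (32.87, 10.49). ∠LTG = 54.6°, so TG runs at 17.7° + (180° − 54.6°) = 143.1° from the x-axis; with |TG| = 18.6, G = T + 18.6·(cos 143.1°, sin 143.1°) = (17.99, 21.66). TG is perpendicular to GE; with |GE| = 14.2 on the left of TG, E = G + 14.2·(-0.6004, -0.7997) = (9.467, 10.30). So E.y = 10.30.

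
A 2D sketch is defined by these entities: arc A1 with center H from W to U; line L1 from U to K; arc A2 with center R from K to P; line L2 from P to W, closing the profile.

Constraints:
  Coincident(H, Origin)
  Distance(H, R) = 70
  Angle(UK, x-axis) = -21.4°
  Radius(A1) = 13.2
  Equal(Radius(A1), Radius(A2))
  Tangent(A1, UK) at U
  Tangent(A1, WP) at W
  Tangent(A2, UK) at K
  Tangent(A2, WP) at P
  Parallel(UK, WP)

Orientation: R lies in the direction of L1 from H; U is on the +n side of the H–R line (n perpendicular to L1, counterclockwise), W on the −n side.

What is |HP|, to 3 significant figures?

71.2

Tangency of A1 to both parallel lines with radius 13.2 puts U and W at H ± 13.2·n: U = (4.82, 12.3), W = (-4.82, -12.3). Equal radii place K and P the same way about R: K = R + 13.2·n = (70.0, -13.3), P = R − 13.2·n = (60.4, -37.8). Then |HP| = |P − H| = 71.2.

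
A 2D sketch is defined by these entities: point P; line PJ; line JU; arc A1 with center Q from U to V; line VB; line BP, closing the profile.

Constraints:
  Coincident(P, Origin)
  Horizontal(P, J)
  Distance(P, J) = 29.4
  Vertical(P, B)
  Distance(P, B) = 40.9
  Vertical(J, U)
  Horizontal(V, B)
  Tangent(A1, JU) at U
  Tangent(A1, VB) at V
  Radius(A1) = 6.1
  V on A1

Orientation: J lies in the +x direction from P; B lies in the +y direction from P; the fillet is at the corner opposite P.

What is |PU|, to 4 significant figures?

45.56

P is at the origin; P and J share the same y with |PJ| = 29.4 and J on the +x side, so J = (29.40, 0.000). PB is vertical with |PB| = 40.9 and B on the +y side, so B = (0.000, 40.90). The virtual corner opposite P is at (29.40, 40.90). Tangency of A1 to JU means the radius QU is perpendicular to JU and the tangent condition forces QV to be normal to VB, with radius 6.1, so the center Q sits 6.1 in from both sides at Q = (23.30, 34.80). That places the tangent points at U = (29.40, 34.80) on JU and V = (23.30, 40.90) on VB. Then |PU| = |U − P| = 45.56.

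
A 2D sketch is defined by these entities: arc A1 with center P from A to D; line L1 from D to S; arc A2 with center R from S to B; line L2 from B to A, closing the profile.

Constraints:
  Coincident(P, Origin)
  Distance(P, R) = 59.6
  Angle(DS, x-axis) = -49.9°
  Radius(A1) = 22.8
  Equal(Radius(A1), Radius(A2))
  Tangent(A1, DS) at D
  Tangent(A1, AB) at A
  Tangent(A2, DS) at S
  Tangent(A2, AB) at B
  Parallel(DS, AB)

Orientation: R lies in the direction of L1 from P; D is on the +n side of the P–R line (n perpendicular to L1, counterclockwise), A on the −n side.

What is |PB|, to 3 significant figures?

63.8

The slot axis is L1's direction at -49.9°, so u = (cos -49.9°, sin -49.9°) = (0.644, -0.765) and n = (−sin -49.9°, cos -49.9°) = (0.765, 0.644). P is at the origin and R lies 59.6 along u from P, so R = 59.6·u = (38.4, -45.6). Tangency of A1 to both parallel lines with radius 22.8 puts D and A at P ± 22.8·n: D = (17.4, 14.7), A = (-17.4, -14.7). Equal radii place S and B the same way about R: S = R + 22.8·n = (55.8, -30.9), B = R − 22.8·n = (20.9, -60.3). Then |PB| = |B − P| = 63.8.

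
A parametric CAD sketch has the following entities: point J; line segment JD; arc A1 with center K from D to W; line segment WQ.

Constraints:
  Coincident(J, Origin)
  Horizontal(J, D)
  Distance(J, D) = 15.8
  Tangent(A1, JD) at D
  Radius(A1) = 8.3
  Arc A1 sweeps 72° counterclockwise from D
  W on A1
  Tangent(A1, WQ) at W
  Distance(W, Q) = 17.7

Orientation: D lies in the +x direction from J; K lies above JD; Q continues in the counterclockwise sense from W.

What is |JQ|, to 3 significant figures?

36.9

J is at the origin; JD is horizontal with |JD| = 15.8 and D on the +x side, so D = (15.8, 0.00). A1 meets JD tangentially, so KD is at right angles to JD, so K = D + (0, 8.3) = (15.8, 8.30). On A1, D sits at bearing -90° from K; a 72° counterclockwise sweep puts W at bearing -18°, so W = K + 8.3·(cos -18°, sin -18°) = (23.7, 5.74). Tangency of A1 to WQ means the radius KW is perpendicular to WQ, so WQ runs along (−sin -18°, cos -18°); with |WQ| = 17.7, Q = (29.2, 22.6). Then |JQ| = |Q − J| = 36.9.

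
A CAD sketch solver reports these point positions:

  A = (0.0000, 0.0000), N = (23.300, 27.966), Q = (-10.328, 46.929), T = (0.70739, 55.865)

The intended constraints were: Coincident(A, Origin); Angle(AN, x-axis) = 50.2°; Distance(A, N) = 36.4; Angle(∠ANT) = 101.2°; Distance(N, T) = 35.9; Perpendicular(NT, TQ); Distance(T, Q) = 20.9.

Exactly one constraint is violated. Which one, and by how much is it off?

Distance(T, Q) = 20.9 — off by 6.70.

A = (0.00, 0.00) ✓; AN at 50.20° ✓; |AN| = 36.40 ✓; ∠ANT = 101.2° ✓; |NT| = 35.90 ✓; ∠(NT, TQ) = 90.00° ✓; |TQ| = 14.20 ✗.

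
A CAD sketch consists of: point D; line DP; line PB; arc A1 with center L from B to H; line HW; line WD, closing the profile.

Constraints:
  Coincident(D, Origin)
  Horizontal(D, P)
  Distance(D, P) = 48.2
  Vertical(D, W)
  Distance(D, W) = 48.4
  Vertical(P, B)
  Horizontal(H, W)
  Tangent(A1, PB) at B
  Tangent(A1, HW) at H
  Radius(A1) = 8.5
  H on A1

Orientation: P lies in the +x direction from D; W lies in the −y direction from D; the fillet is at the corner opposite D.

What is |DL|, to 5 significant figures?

56.286

D and W share the same x with |DW| = 48.4 and W on the −y side, so W = (0.0000, -48.400). The virtual corner opposite D is at (48.200, -48.400). The tangent condition forces LB to be normal to PB and the tangent condition forces LH to be normal to HW, with radius 8.5, so the center L sits 8.5 in from both sides at L = (39.700, -39.900). Then |DL| = |L − D| = 56.286.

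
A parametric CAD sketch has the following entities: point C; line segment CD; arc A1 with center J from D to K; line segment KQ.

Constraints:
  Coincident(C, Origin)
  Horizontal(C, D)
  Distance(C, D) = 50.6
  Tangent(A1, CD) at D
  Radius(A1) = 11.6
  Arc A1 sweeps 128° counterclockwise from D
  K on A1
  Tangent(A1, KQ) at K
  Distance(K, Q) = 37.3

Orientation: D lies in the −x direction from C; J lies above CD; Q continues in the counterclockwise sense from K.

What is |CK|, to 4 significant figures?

45.50

C is at the origin; C and D share the same y with |CD| = 50.6 and D on the −x side, so D = (-50.60, 0.000). Tangency of A1 to CD means the radius JD is perpendicular to CD, so J = D + (0, 11.6) = (-50.60, 11.60). On A1, D sits at bearing -90° from J; a 128° counterclockwise sweep puts K at bearing 38°, so K = J + 11.6·(cos 38°, sin 38°) = (-41.46, 18.74). Then |CK| = |K − C| = 45.50.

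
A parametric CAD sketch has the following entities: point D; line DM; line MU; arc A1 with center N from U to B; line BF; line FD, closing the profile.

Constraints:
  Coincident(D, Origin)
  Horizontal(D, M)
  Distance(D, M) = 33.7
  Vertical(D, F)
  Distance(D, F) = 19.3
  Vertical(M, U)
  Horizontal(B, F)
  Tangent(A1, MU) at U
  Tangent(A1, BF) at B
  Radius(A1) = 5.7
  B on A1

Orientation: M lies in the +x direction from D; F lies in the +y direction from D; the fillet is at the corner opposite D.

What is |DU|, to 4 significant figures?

36.34

D is at the origin; DM is horizontal with |DM| = 33.7 and M on the +x side, so M = (33.70, 0.000). DF is vertical with |DF| = 19.3 and F on the +y side, so F = (0.000, 19.30). The virtual corner opposite D is at (33.70, 19.30). A1 meets MU tangentially, so NU is at right angles to MU and the tangent condition forces NB to be normal to BF, with radius 5.7, so the center N sits 5.7 in from both sides at N = (28.00, 13.60). That places the tangent points at U = (33.70, 13.60) on MU and B = (28.00, 19.30) on BF. Then |DU| = |U − D| = 36.34.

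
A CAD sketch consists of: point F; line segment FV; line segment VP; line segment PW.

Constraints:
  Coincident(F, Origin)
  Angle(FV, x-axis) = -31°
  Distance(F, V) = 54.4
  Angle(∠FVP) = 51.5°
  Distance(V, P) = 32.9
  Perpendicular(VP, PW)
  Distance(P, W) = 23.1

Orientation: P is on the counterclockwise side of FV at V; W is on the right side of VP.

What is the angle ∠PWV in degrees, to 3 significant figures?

54.9°

∠FVP = 51.5°, so VP runs at -31.0° + (180° − 51.5°) = 97.5° from the x-axis; with |VP| = 32.9, P = V + 32.9·(cos 97.5°, sin 97.5°) = (42.3, 4.60). VP is perpendicular to PW; with |PW| = 23.1 on the right of VP, W = P + 23.1·(0.991, 0.131) = (65.2, 7.62). Then cos ∠PWV = WP·WV / (|WP||WV|), giving 54.9°.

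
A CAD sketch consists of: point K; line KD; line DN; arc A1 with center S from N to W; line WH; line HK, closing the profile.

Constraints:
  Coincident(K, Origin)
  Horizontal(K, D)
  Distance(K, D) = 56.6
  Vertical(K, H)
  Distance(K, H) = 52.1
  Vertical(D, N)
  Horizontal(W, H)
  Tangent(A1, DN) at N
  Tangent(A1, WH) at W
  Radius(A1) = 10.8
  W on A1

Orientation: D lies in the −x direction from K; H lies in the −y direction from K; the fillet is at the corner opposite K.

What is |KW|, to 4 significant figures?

69.37

K is at the origin; K and D share the same y with |KD| = 56.6 and D on the −x side, so D = (-56.60, 0.000). K and H share the same x with |KH| = 52.1 and H on the −y side, so H = (0.000, -52.10). The virtual corner opposite K is at (-56.60, -52.10). The tangent condition forces SN to be normal to DN and tangency of A1 to WH means the radius SW is perpendicular to WH, with radius 10.8, so the center S sits 10.8 in from both sides at S = (-45.80, -41.30). That places the tangent points at N = (-56.60, -41.30) on DN and W = (-45.80, -52.10) on WH. Then |KW| = |W − K| = 69.37.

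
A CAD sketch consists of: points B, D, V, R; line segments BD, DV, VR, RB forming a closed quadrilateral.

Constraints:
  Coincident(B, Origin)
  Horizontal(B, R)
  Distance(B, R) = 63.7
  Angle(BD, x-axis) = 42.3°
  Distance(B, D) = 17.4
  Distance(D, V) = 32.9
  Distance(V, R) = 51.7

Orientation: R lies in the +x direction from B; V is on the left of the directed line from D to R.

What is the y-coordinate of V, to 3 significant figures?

39.5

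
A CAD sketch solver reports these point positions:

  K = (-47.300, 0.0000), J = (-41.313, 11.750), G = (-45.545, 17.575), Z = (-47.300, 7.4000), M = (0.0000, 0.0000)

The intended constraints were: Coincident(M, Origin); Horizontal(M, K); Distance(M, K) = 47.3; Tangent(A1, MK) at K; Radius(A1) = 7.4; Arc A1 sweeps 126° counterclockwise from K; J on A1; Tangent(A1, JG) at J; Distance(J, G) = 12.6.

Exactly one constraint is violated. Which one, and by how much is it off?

Distance(J, G) = 12.6 — off by 5.40.

M = (0.00, 0.00) ✓; M.y = 0.00, K.y = 0.00 ✓; |MK| = 47.30 ✓; ∠(ZK, KM) = 90.00° ✓; |ZK| = 7.400 ✓; bearing(Z→J) − bearing(Z→K) = 126.0° ✓; |ZJ| = 7.400 ✓; ∠(ZJ, JG) = 90.00° ✓; |JG| = 7.200 ✗.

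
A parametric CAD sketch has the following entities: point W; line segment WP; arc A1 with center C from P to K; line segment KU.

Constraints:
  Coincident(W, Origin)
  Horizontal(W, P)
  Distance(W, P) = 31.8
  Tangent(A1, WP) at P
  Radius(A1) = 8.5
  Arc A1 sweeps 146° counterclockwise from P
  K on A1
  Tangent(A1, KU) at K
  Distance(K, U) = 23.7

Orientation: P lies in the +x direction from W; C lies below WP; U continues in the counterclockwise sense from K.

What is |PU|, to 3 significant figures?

32.4

W is at the origin; WP is horizontal with |WP| = 31.8 and P on the +x side, so P = (31.8, 0.00). A1 meets WP tangentially, so CP is at right angles to WP, so C = P + (0, -8.5) = (31.8, -8.50). On A1, P sits at bearing 90° from C; a 146° counterclockwise sweep puts K at bearing 236°, so K = C + 8.5·(cos 236°, sin 236°) = (27.0, -15.5). Tangency of A1 to KU means the radius CK is perpendicular to KU, so KU runs along (−sin 236°, cos 236°); with |KU| = 23.7, U = (46.7, -28.8). Then |PU| = |U − P| = 32.4.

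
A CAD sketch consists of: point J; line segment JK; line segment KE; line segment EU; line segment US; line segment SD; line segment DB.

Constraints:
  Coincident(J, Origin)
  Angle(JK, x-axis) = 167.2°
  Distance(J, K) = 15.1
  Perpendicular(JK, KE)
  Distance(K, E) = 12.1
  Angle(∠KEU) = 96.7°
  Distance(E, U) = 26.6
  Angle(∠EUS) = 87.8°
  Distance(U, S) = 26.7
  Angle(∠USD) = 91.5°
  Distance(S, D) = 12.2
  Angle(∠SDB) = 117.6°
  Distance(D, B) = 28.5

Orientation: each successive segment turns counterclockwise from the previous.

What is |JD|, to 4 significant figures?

12.75

∠EUS = 87.8° gives US at 72.70° from the x-axis; with |US| = 26.7, S = (15.61, 8.159). ∠USD = 91.5° gives SD at 161.2° from the x-axis; with |SD| = 12.2, D = (4.060, 12.09). Then |JD| = |D − J| = 12.75.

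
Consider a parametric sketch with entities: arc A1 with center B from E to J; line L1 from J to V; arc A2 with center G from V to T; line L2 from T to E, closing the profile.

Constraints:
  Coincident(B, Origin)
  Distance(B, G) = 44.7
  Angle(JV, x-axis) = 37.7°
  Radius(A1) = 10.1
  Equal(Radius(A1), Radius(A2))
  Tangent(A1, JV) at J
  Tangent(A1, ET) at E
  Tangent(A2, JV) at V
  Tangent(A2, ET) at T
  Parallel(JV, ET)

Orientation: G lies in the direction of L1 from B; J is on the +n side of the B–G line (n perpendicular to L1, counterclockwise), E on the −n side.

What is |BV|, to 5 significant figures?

45.827

The slot axis is L1's direction at 37.7°, so u = (cos 37.7°, sin 37.7°) = (0.79122, 0.61153) and n = (−sin 37.7°, cos 37.7°) = (-0.61153, 0.79122). B is at the origin and G lies 44.7 along u from B, so G = 44.7·u = (35.368, 27.335). Tangency of A1 to both parallel lines with radius 10.1 puts J and E at B ± 10.1·n: J = (-6.1764, 7.9914), E = (6.1764, -7.9914). Equal radii place V and T the same way about G: V = G + 10.1·n = (29.191, 35.327), T = G − 10.1·n = (41.544, 19.344). Then |BV| = |V − B| = 45.827.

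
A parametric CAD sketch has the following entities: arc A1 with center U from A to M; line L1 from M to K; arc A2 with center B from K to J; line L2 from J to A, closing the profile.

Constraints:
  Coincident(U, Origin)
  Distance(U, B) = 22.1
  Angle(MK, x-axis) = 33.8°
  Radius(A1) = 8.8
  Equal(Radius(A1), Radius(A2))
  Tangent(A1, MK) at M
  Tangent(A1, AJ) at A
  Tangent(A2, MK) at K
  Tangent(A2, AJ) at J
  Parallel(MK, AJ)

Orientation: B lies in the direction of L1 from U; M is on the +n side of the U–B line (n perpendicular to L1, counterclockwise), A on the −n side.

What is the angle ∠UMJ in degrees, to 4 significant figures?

51.47°

The slot axis is L1's direction at 33.8°, so u = (cos 33.8°, sin 33.8°) = (0.8310, 0.5563) and n = (−sin 33.8°, cos 33.8°) = (-0.5563, 0.8310). U is at the origin and B lies 22.1 along u from U, so B = 22.1·u = (18.36, 12.29). Tangency of A1 to both parallel lines with radius 8.8 puts M and A at U ± 8.8·n: M = (-4.895, 7.313), A = (4.895, -7.313). Equal radii place K and J the same way about B: K = B + 8.8·n = (13.47, 19.61), J = B − 8.8·n = (23.26, 4.981). Then cos ∠UMJ = MU·MJ / (|MU||MJ|), giving 51.47°.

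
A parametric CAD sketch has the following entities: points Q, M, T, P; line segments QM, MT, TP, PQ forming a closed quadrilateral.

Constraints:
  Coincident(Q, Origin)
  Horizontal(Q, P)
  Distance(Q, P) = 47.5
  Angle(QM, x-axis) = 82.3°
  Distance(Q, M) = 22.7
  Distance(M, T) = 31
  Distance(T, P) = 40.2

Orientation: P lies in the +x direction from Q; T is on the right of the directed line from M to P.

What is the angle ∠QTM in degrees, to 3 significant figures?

35.7°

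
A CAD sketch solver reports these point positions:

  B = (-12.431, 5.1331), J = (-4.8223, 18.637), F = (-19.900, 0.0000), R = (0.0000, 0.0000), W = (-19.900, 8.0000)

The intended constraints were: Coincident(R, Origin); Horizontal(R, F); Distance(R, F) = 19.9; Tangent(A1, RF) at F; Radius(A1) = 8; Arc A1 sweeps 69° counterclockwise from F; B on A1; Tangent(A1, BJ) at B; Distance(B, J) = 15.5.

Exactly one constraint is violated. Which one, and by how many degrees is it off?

Tangent(A1, BJ) at B — off by 8.40°.

R = (0.00, 0.00) ✓; R.y = 0.00, F.y = 0.00 ✓; |RF| = 19.90 ✓; ∠(WF, FR) = 90.00° ✓; |WF| = 8.000 ✓; bearing(W→B) − bearing(W→F) = 69.00° ✓; |WB| = 8.000 ✓; ∠(WB, BJ) = 98.40° ✗; |BJ| = 15.50 ✓.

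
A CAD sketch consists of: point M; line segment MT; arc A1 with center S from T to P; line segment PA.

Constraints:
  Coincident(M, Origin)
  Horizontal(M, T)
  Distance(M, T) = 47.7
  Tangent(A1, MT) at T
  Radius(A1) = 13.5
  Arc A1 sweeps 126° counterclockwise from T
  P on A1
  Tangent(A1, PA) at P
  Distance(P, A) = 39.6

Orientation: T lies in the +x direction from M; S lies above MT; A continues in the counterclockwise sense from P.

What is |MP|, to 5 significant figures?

62.418

M is at the origin; MT is horizontal with |MT| = 47.7 and T on the +x side, so T = (47.700, 0.0000). Tangency of A1 to MT means the radius ST is perpendicular to MT, so S = T + (0, 13.5) = (47.700, 13.500). On A1, T sits at bearing -90° from S; a 126° counterclockwise sweep puts P at bearing 36°, so P = S + 13.5·(cos 36°, sin 36°) = (58.622, 21.435). Then |MP| = |P − M| = 62.418.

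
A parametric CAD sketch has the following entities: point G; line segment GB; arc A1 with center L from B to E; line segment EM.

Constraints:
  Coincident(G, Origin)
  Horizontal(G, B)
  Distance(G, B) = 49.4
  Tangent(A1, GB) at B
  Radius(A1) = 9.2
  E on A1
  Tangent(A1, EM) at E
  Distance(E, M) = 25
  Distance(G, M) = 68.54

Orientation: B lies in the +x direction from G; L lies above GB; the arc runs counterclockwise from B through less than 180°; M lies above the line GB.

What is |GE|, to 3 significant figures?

59.3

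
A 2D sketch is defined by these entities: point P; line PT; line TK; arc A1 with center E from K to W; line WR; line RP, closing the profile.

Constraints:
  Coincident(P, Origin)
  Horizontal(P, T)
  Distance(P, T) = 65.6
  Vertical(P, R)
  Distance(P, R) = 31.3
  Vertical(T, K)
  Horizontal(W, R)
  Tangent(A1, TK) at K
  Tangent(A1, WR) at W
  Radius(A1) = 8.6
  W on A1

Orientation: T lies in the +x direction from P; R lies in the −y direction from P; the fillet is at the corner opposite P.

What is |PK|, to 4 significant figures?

69.42

P is at the origin; P and T share the same y with |PT| = 65.6 and T on the +x side, so T = (65.60, 0.000). PR is vertical with |PR| = 31.3 and R on the −y side, so R = (0.000, -31.30). The virtual corner opposite P is at (65.60, -31.30). A1 meets TK tangentially, so EK is at right angles to TK and since A1 is tangent to WR there, EW ⟂ WR, with radius 8.6, so the center E sits 8.6 in from both sides at E = (57.00, -22.70). That places the tangent points at K = (65.60, -22.70) on TK and W = (57.00, -31.30) on WR. Then |PK| = |K − P| = 69.42.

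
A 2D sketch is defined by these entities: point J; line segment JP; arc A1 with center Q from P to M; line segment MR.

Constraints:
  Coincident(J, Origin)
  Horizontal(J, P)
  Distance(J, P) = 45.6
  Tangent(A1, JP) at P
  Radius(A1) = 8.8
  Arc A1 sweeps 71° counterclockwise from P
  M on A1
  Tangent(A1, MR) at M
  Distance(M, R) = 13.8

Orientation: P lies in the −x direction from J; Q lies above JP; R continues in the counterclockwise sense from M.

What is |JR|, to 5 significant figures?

37.886

J is at the origin; J and P share the same y with |JP| = 45.6 and P on the −x side, so P = (-45.600, 0.0000). Since A1 is tangent to JP there, QP ⟂ JP, so Q = P + (0, 8.8) = (-45.600, 8.8000). On A1, P sits at bearing -90° from Q; a 71° counterclockwise sweep puts M at bearing -19°, so M = Q + 8.8·(cos -19°, sin -19°) = (-37.279, 5.9350). Since A1 is tangent to MR there, QM ⟂ MR, so MR runs along (−sin -19°, cos -19°); with |MR| = 13.8, R = (-32.787, 18.983). Then |JR| = |R − J| = 37.886.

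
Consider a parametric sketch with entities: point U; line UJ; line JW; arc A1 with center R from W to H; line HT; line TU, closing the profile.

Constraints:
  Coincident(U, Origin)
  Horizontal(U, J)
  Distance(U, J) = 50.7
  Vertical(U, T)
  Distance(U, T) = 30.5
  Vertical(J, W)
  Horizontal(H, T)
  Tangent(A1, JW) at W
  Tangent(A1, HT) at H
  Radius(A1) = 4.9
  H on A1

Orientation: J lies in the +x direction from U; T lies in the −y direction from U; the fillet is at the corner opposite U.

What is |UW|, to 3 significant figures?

56.8

The virtual corner opposite U is at (50.7, -30.5). Tangency of A1 to JW means the radius RW is perpendicular to JW and the tangent condition forces RH to be normal to HT, with radius 4.9, so the center R sits 4.9 in from both sides at R = (45.8, -25.6). That places the tangent points at W = (50.7, -25.6) on JW and H = (45.8, -30.5) on HT. Then |UW| = |W − U| = 56.8.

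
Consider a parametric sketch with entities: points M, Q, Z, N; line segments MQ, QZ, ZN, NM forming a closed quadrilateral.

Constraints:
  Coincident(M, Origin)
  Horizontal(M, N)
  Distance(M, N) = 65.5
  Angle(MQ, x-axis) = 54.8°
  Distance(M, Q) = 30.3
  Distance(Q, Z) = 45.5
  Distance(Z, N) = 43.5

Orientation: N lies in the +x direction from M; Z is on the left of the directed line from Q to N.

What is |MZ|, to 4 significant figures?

73.14

M is at the origin; MN is horizontal with |MN| = 65.5 and N in +x, so N = (65.5, 0). MQ runs at 54.8° with |MQ| = 30.3, so Q = (17.47, 24.76). Z is determined by |QZ| = 45.5 and |ZN| = 43.5 together: it lies at the intersection of circle(Q, 45.5) and circle(N, 43.5). With |QN| = 54.04, the foot of the radical line on QN is 28.67 from Q and the perpendicular offset is √(45.5² − 28.67²) = 35.33. Taking the left-of-QN solution: Z = (59.14, 43.03).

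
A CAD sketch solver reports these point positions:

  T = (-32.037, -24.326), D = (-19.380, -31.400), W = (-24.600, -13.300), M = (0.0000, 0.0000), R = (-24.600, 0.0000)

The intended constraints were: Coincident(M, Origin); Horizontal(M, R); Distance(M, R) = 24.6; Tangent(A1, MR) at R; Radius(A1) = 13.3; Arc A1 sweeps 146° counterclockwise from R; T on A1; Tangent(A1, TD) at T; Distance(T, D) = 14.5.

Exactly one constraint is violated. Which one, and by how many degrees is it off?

Tangent(A1, TD) at T — off by 4.80°.

M = (0.00, 0.00) ✓; M.y = 0.00, R.y = 0.00 ✓; |MR| = 24.60 ✓; ∠(WR, RM) = 90.00° ✓; |WR| = 13.30 ✓; bearing(W→T) − bearing(W→R) = 146.0° ✓; |WT| = 13.30 ✓; ∠(WT, TD) = 85.20° ✗; |TD| = 14.50 ✓.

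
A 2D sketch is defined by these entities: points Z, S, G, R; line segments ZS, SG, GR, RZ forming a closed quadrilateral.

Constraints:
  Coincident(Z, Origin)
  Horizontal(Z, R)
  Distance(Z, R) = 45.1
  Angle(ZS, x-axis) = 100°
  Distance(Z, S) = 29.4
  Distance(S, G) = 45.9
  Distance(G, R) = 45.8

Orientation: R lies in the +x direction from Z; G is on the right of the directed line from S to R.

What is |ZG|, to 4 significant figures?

16.51

Z is at the origin; Z and R share the same y with |ZR| = 45.1 and R in +x, so R = (45.1, 0). ZS runs at 100.0° with |ZS| = 29.4, so S = (-5.105, 28.95). G is determined by |SG| = 45.9 and |GR| = 45.8 together: it lies at the intersection of circle(S, 45.9) and circle(R, 45.8). With |SR| = 57.96, the foot of the radical line on SR is 29.06 from S and the perpendicular offset is √(45.9² − 29.06²) = 35.53. Taking the right-of-SR solution: G = (2.315, -16.34).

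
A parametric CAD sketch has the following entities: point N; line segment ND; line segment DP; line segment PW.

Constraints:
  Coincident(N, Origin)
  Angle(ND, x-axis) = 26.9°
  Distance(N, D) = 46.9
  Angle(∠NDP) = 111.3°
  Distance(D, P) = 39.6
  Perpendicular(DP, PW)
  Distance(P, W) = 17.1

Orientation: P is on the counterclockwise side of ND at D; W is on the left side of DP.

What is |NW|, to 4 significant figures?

62.57

∠NDP = 111.3°, so DP runs at 26.9° + (180° − 111.3°) = 95.60° from the x-axis; with |DP| = 39.6, P = D + 39.6·(cos 95.60°, sin 95.60°) = (37.96, 60.63). DP ⟂ PW; with |PW| = 17.1 on the left of DP, W = P + 17.1·(-0.9952, -0.09758) = (20.94, 58.96). Then |NW| = |W − N| = 62.57.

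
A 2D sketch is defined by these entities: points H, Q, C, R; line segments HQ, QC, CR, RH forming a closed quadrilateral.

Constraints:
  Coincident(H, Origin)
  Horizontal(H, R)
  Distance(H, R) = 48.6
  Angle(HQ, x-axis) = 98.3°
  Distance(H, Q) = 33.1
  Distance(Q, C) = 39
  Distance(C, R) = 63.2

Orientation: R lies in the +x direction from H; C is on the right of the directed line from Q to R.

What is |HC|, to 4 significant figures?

15.26

H is at the origin; HR is horizontal with |HR| = 48.6 and R in +x, so R = (48.6, 0). HQ runs at 98.3° with |HQ| = 33.1, so Q = (-4.778, 32.75). C is determined by |QC| = 39.0 and |CR| = 63.2 together: it lies at the intersection of circle(Q, 39.0) and circle(R, 63.2). With |QR| = 62.63, the foot of the radical line on QR is 11.57 from Q and the perpendicular offset is √(39.0² − 11.57²) = 37.25. Taking the right-of-QR solution: C = (-14.40, -5.042).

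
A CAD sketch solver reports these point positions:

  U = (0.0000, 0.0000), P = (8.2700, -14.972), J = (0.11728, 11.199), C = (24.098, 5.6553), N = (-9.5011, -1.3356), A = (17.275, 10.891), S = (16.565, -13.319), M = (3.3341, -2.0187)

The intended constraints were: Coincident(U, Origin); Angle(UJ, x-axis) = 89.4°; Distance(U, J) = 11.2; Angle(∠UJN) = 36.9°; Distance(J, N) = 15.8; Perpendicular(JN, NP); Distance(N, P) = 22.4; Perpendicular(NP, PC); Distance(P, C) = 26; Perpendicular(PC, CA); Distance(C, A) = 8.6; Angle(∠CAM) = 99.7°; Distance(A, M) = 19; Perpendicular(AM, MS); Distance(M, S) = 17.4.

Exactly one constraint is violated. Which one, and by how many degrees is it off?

Perpendicular(AM, MS) — off by 6.70°.

U = (0.00, 0.00) ✓; UJ at 89.40° ✓; |UJ| = 11.20 ✓; ∠UJN = 36.90° ✓; |JN| = 15.80 ✓; ∠(JN, NP) = 90.00° ✓; |NP| = 22.40 ✓; ∠(NP, PC) = 90.00° ✓; |PC| = 26.00 ✓; ∠(PC, CA) = 90.00° ✓; |CA| = 8.600 ✓; ∠CAM = 99.70° ✓; |AM| = 19.00 ✓; ∠(AM, MS) = 96.70° ✗; |MS| = 17.40 ✓.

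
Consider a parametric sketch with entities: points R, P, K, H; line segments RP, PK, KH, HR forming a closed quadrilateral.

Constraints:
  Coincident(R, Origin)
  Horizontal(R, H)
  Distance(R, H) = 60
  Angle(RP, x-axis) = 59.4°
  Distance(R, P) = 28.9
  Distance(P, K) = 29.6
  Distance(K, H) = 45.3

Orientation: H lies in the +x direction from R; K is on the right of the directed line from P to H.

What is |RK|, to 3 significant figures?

15.7

Checks: |PK| = 29.60 ✓; |KH| = 45.30 ✓.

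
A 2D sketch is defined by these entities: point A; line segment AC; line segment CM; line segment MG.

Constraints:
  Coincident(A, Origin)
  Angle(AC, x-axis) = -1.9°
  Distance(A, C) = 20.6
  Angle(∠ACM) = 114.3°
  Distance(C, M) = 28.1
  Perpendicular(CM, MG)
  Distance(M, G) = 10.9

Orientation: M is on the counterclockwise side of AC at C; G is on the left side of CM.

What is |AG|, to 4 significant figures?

37.42

A is at the origin; AC runs at -1.9° with length 20.6, so C = 20.6·(cos -1.9°, sin -1.9°) = (20.59, -0.6830). ∠ACM = 114.3°, so CM runs at -1.9° + (180° − 114.3°) = 63.80° from the x-axis; with |CM| = 28.1, M = C + 28.1·(cos 63.80°, sin 63.80°) = (32.99, 24.53). CM is perpendicular to MG; with |MG| = 10.9 on the left of CM, G = M + 10.9·(-0.8973, 0.4415) = (23.21, 29.34). Then |AG| = |G − A| = 37.42.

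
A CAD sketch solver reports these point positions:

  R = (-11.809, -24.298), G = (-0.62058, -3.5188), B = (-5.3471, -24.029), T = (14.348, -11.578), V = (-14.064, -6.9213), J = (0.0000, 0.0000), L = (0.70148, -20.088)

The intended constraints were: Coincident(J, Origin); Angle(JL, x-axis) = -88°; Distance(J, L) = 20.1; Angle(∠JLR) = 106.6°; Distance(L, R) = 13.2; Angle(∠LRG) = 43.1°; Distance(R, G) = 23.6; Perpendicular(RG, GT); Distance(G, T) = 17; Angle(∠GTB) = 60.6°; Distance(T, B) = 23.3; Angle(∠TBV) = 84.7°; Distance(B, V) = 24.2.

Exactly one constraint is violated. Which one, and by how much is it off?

Distance(B, V) = 24.2 — off by 5.00.

J = (0.00, 0.00) ✓; JL at -88.00° ✓; |JL| = 20.10 ✓; ∠JLR = 106.6° ✓; |LR| = 13.20 ✓; ∠LRG = 43.10° ✓; |RG| = 23.60 ✓; ∠(RG, GT) = 90.00° ✓; |GT| = 17.00 ✓; ∠GTB = 60.60° ✓; |TB| = 23.30 ✓; ∠TBV = 84.70° ✓; |BV| = 19.20 ✗.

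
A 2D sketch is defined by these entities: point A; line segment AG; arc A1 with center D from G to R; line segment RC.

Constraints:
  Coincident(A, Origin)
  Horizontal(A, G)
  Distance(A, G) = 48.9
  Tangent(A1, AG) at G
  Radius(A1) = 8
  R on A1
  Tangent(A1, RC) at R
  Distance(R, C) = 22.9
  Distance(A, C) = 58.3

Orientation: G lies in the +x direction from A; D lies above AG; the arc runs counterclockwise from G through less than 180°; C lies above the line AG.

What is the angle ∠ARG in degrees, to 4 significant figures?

44.24°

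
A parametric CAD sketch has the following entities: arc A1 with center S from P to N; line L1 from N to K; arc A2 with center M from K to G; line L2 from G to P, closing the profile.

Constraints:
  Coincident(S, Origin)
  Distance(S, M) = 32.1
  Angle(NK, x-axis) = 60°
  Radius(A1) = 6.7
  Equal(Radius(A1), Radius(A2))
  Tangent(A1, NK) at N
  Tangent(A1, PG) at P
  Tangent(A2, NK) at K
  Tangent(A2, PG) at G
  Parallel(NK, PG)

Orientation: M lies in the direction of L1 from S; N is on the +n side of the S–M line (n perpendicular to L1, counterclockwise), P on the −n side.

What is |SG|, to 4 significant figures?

32.79

The slot axis is L1's direction at 60.0°, so u = (cos 60.0°, sin 60.0°) = (0.5000, 0.8660) and n = (−sin 60.0°, cos 60.0°) = (-0.8660, 0.5000). S is at the origin and M lies 32.1 along u from S, so M = 32.1·u = (16.05, 27.80). Tangency of A1 to both parallel lines with radius 6.7 puts N and P at S ± 6.7·n: N = (-5.802, 3.350), P = (5.802, -3.350). Equal radii place K and G the same way about M: K = M + 6.7·n = (10.25, 31.15), G = M − 6.7·n = (21.85, 24.45). Then |SG| = |G − S| = 32.79.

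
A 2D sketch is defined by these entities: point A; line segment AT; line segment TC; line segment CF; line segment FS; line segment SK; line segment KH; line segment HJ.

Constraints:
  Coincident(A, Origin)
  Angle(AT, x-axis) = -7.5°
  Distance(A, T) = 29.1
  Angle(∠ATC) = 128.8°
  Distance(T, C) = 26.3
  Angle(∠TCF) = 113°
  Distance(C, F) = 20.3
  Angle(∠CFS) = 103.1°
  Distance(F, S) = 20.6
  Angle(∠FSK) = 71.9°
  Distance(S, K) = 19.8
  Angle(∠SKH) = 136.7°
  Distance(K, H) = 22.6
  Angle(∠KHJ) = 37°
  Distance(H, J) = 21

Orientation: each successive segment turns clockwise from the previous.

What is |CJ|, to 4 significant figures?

12.16

∠SKH = 136.7° gives KH at 6.000° from the x-axis; with |KH| = 22.6, H = (47.04, -17.47). ∠KHJ = 37.0° gives HJ at -137.0° from the x-axis; with |HJ| = 21.0, J = (31.68, -31.79). Then |CJ| = |J − C| = 12.16.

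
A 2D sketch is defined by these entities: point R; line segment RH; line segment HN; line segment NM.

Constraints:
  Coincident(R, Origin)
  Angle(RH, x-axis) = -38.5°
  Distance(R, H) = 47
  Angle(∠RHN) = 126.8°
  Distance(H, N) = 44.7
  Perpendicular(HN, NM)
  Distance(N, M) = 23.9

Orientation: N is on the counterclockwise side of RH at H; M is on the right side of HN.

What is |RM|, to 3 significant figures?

95.4

R is at the origin; RH runs at -38.5° with length 47.0, so H = 47.0·(cos -38.5°, sin -38.5°) = (36.8, -29.3). ∠RHN = 126.8°, so HN runs at -38.5° + (180° − 126.8°) = 14.7° from the x-axis; with |HN| = 44.7, N = H + 44.7·(cos 14.7°, sin 14.7°) = (80.0, -17.9). HN is perpendicular to NM; with |NM| = 23.9 on the right of HN, M = N + 23.9·(0.254, -0.967) = (86.1, -41.0). Then |RM| = |M − R| = 95.4.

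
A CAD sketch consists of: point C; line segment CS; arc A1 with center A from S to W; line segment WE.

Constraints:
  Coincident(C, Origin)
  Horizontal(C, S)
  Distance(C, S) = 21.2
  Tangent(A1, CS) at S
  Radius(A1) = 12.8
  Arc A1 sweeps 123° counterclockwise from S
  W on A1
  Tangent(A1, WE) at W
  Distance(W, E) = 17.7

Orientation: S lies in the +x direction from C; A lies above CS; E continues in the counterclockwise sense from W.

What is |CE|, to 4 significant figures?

41.17

C is at the origin; C and S share the same y with |CS| = 21.2 and S on the +x side, so S = (21.20, 0.000). Since A1 is tangent to CS there, AS ⟂ CS, so A = S + (0, 12.8) = (21.20, 12.80). On A1, S sits at bearing -90° from A; a 123° counterclockwise sweep puts W at bearing 33°, so W = A + 12.8·(cos 33°, sin 33°) = (31.93, 19.77). A1 meets WE tangentially, so AW is at right angles to WE, so WE runs along (−sin 33°, cos 33°); with |WE| = 17.7, E = (22.29, 34.62). Then |CE| = |E − C| = 41.17.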